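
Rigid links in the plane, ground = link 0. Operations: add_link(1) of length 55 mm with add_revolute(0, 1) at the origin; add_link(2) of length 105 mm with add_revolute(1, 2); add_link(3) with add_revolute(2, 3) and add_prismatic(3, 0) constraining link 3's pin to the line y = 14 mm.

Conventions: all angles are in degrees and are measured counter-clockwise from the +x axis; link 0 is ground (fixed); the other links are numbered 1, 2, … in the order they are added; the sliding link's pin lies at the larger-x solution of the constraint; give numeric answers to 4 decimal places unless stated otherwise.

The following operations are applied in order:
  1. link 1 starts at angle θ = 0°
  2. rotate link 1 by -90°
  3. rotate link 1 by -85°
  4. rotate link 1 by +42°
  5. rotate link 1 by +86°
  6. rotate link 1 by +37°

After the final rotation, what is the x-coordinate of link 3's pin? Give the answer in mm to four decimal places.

geometry: r = 55 mm, L = 105 mm, e = 14 mm; θ starts at 0°
rotate link 1 by -90°: θ ← 0° -90° = -90°
rotate link 1 by -85°: θ ← -90° -85° = -175°
rotate link 1 by +42°: θ ← -175° +42° = -133°
rotate link 1 by +86°: θ ← -133° +86° = -47°
rotate link 1 by +37°: θ ← -47° +37° = -10°
crank pin P = (r cos θ, r sin θ) = (54.164426, -9.550650)
h = r sin θ − e = -9.550650 − 14 = -23.550650
x = r cos θ + √(L² − h²) = 54.164426 + 102.324811 = 156.489237

156.4892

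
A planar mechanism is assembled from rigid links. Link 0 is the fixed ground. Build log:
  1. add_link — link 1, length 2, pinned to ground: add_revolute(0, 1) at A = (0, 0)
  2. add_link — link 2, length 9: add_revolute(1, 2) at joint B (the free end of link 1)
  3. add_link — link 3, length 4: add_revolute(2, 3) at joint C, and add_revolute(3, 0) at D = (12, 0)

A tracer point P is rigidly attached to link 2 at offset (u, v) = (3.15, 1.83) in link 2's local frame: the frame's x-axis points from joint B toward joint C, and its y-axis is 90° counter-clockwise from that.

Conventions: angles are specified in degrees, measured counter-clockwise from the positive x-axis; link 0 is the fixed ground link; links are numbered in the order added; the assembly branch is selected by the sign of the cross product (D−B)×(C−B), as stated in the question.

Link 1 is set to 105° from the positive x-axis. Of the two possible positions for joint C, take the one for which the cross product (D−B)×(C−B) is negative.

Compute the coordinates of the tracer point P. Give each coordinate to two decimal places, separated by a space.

A=(0,0), D=(12.00,0)
B = A + 2.00·(cos105°, sin105°) = (-0.5176, 1.9319)
|BD| = 12.6658
circle(B,9.00) ∩ circle(D,4.00): a=8.8989, h=1.3454
  candidates: C₊=(8.4823,1.9042) cross=17.040; C₋=(8.0719,-0.7551) cross=-17.040
  branch - wants cross < 0 → take C=(8.0719,-0.7551) (cross=-17.040)
ex = (C−B)/|BC| = (0.9544,-0.2985); ey = (0.2985,0.9544)
P = B + 3.15·ex + 1.83·ey = (3.0350,2.7380)

3.04 2.74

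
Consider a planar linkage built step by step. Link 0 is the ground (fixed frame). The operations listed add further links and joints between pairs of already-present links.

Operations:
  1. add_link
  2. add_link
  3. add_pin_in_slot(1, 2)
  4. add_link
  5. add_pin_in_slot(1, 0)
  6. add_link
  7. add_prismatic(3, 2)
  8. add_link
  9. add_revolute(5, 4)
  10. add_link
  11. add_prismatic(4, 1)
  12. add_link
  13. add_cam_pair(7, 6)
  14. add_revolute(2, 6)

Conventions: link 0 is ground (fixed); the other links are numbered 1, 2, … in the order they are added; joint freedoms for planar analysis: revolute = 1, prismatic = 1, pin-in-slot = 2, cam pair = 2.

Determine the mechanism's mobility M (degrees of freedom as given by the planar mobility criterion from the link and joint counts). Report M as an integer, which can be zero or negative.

link 0 = ground. State L|J1|J2 = 1|0|0
+link1  2|0|0
+link2  3|0|0
PS(1,2) f=2→J2  3|0|1
+link3  4|0|1
PS(1,0) f=2→J2  4|0|2
+link4  5|0|2
P(3,2) f=1→J1  5|1|2
+link5  6|1|2
R(5,4) f=1→J1  6|2|2
+link6  7|2|2
P(4,1) f=1→J1  7|3|2
+link7  8|3|2
C(7,6) f=2→J2  8|3|3
R(2,6) f=1→J1  8|4|3
M = 3(8−1)−2·4−3 = 21−8−3 = 10

M = 10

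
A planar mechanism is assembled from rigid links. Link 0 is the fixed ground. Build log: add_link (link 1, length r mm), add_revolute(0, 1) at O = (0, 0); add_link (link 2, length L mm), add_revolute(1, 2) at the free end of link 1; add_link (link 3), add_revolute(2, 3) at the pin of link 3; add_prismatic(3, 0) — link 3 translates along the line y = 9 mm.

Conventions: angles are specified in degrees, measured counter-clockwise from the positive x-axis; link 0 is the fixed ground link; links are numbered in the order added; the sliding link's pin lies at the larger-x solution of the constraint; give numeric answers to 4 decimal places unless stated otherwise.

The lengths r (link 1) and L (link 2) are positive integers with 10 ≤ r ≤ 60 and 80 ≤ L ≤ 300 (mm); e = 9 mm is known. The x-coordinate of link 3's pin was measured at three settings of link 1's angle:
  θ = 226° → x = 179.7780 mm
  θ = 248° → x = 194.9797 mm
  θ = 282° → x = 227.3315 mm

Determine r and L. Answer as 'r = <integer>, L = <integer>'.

constraint per measurement: (x − r cos θ)² + (r sin θ − e)² = L²
subtracting the θ₁ and θ₂ equations cancels the r² and L² terms:
r = (x₁² − x₂²) / (2[(x₁cos θ₁ + e sin θ₁) − (x₂cos θ₂ + e sin θ₂)]) = 57.0003 → r = 57
L² = (x₁ − r cos θ₁)² + (r sin θ₁ − e)² = 50624.9813 → L = 225.0000 → L = 225
check at θ₃=282°: x = 227.3315 (printed 227.3315) ✓

r = 57, L = 225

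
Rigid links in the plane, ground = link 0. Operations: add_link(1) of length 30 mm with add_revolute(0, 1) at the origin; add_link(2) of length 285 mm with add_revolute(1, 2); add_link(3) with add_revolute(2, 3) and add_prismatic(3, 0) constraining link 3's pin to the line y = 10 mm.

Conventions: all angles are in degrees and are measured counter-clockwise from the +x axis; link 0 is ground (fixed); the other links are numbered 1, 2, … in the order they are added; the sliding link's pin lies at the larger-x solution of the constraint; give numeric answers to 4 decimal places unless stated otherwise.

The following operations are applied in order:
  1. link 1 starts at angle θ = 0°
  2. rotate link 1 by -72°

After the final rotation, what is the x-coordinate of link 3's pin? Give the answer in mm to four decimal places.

geometry: r = 30 mm, L = 285 mm, e = 10 mm; θ starts at 0°
rotate link 1 by -72°: θ ← 0° -72° = -72°
crank pin P = (r cos θ, r sin θ) = (9.270510, -28.531695)
h = r sin θ − e = -28.531695 − 10 = -38.531695
x = r cos θ + √(L² − h²) = 9.270510 + 282.383265 = 291.653775

291.6538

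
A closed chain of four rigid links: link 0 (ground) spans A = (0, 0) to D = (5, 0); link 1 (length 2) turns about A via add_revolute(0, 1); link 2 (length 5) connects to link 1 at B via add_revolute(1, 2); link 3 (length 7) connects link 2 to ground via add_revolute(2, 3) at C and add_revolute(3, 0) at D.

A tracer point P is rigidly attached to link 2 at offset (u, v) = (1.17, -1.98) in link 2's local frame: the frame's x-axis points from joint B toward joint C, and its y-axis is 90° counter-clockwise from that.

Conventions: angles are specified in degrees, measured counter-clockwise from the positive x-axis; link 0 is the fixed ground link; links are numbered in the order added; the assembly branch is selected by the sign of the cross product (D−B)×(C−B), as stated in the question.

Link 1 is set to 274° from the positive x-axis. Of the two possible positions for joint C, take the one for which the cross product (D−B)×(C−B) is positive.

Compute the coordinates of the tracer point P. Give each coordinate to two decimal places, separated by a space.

A=(0,0), D=(5.00,0)
B = A + 2.00·(cos274°, sin274°) = (0.1395, -1.9951)
|BD| = 5.2540
circle(B,5.00) ∩ circle(D,7.00): a=0.3431, h=4.9882
  candidates: C₊=(-1.4373,2.7497) cross=26.208; C₋=(2.3511,-6.4794) cross=-26.208
  branch + wants cross > 0 → take C=(-1.4373,2.7497) (cross=26.208)
ex = (C−B)/|BC| = (-0.3154,0.9490); ey = (-0.9490,-0.3154)
P = B + 1.17·ex + -1.98·ey = (1.6495,-0.2604)

1.65 -0.26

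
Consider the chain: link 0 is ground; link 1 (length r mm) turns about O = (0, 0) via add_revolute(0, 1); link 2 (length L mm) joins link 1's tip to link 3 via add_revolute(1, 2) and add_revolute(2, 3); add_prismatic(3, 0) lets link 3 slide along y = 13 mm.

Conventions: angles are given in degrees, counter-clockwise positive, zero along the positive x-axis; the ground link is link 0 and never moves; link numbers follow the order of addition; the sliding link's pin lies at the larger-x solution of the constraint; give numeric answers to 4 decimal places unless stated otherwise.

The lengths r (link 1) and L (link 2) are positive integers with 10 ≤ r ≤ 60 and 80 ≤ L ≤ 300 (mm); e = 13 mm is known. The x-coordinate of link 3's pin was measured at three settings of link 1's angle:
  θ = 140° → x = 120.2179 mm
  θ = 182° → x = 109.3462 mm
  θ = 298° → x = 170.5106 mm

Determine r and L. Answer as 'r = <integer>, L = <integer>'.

constraint per measurement: (x − r cos θ)² + (r sin θ − e)² = L²
subtracting the θ₁ and θ₂ equations cancels the r² and L² terms:
r = (x₁² − x₂²) / (2[(x₁cos θ₁ + e sin θ₁) − (x₂cos θ₂ + e sin θ₂)]) = 48.0003 → r = 48
L² = (x₁ − r cos θ₁)² + (r sin θ₁ − e)² = 24964.0010 → L = 158.0000 → L = 158
check at θ₃=298°: x = 170.5106 (printed 170.5106) ✓

r = 48, L = 158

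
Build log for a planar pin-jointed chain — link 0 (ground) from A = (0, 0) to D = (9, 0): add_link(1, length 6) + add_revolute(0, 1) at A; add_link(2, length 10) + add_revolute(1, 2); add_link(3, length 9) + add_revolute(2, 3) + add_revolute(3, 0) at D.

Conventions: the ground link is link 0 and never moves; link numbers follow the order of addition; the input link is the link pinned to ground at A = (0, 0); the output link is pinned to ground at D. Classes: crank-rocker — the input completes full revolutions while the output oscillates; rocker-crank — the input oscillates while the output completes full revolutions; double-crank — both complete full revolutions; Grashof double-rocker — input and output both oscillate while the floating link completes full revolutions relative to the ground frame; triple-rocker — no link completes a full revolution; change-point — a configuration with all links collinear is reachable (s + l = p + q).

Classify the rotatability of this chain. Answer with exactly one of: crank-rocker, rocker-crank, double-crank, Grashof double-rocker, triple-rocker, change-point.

lengths: ground=9, input=6, coupler=10, output=9
sorted: s=6 (shortest), l=10 (longest), p+q=18
s + l = 16 vs p + q = 18
s + l < p + q (Grashof) with shortest = input link → crank-rocker

crank-rocker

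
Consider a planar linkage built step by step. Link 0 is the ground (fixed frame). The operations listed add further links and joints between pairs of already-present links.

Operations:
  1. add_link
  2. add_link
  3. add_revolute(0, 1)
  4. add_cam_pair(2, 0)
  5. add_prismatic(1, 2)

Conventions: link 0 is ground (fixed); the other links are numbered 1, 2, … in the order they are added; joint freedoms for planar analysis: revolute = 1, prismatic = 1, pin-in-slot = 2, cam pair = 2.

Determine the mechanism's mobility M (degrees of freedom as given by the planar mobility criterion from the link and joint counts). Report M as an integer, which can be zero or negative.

link 0 = ground. State L|J1|J2 = 1|0|0
+link1  2|0|0
+link2  3|0|0
R(0,1) f=1→J1  3|1|0
C(2,0) f=2→J2  3|1|1
P(1,2) f=1→J1  3|2|1
M = 3(3−1)−2·2−1 = 6−4−1 = 1

M = 1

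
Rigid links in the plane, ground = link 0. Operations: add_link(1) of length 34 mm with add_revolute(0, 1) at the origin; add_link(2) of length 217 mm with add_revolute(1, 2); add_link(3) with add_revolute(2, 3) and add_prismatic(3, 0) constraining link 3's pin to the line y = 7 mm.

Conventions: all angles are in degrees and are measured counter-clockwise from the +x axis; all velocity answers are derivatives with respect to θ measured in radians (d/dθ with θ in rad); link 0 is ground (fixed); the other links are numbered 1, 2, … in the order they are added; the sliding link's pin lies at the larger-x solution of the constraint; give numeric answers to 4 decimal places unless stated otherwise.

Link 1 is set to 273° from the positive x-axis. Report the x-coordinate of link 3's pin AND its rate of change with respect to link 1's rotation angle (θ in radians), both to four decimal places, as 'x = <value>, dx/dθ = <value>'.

geometry: r = 34 mm, L = 217 mm, e = 7 mm
crank pin P = (r cos θ, r sin θ) = (1.779423, -33.953404)
h = r sin θ − e = -33.953404 − 7 = -40.953404
x = r cos θ + √(L² − h²) = 1.779423 + 213.100490 = 214.879912
dx/dθ = −r sin θ − h·r cos θ/√(L² − h²) (θ in radians; h = -40.953404) = 34.295372

x = 214.8799, dx/dθ = 34.2954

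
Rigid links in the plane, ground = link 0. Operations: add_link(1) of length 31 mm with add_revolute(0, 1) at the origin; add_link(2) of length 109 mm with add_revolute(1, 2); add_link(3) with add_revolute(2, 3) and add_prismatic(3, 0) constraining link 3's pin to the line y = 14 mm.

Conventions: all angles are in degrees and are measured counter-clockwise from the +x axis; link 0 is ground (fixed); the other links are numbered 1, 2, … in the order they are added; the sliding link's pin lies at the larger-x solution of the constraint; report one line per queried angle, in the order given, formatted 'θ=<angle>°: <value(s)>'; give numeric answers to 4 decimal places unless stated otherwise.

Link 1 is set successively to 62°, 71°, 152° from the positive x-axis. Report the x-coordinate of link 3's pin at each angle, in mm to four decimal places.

geometry: r = 31 mm, L = 109 mm, e = 14 mm
θ=62°: crank pin P = (r cos θ, r sin θ) = (14.553618, 27.371375)
θ=62°: h = r sin θ − e = 27.371375 − 14 = 13.371375
θ=62°: x = r cos θ + √(L² − h²) = 14.553618 + 108.176737 = 122.730355
θ=71°: crank pin P = (r cos θ, r sin θ) = (10.092613, 29.311076)
θ=71°: h = r sin θ − e = 29.311076 − 14 = 15.311076
θ=71°: x = r cos θ + √(L² − h²) = 10.092613 + 107.919280 = 118.011893
θ=152°: crank pin P = (r cos θ, r sin θ) = (-27.371375, 14.553618)
θ=152°: h = r sin θ − e = 14.553618 − 14 = 0.553618
θ=152°: x = r cos θ + √(L² − h²) = -27.371375 + 108.998594 = 81.627219

θ=62°: 122.7304
θ=71°: 118.0119
θ=152°: 81.6272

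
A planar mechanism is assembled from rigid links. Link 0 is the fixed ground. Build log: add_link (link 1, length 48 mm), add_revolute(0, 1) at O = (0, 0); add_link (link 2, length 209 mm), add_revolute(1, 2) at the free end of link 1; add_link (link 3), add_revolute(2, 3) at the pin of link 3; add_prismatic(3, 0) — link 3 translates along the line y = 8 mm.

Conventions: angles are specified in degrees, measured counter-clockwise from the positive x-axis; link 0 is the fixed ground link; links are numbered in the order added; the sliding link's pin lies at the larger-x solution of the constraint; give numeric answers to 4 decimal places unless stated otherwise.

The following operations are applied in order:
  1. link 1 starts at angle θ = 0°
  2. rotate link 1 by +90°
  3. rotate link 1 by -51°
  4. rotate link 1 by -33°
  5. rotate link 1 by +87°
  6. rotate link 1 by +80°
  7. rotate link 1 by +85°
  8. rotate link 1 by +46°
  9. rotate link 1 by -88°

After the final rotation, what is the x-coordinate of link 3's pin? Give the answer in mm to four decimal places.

geometry: r = 48 mm, L = 209 mm, e = 8 mm; θ starts at 0°
rotate link 1 by +90°: θ ← 0° +90° = 90°
rotate link 1 by -51°: θ ← 90° -51° = 39°
rotate link 1 by -33°: θ ← 39° -33° = 6°
rotate link 1 by +87°: θ ← 6° +87° = 93°
rotate link 1 by +80°: θ ← 93° +80° = 173°
rotate link 1 by +85°: θ ← 173° +85° = 258°
rotate link 1 by +46°: θ ← 258° +46° = 304°
rotate link 1 by -88°: θ ← 304° -88° = 216°
crank pin P = (r cos θ, r sin θ) = (-38.832816, -28.213692)
h = r sin θ − e = -28.213692 − 8 = -36.213692
x = r cos θ + √(L² − h²) = -38.832816 + 205.838695 = 167.005880

167.0059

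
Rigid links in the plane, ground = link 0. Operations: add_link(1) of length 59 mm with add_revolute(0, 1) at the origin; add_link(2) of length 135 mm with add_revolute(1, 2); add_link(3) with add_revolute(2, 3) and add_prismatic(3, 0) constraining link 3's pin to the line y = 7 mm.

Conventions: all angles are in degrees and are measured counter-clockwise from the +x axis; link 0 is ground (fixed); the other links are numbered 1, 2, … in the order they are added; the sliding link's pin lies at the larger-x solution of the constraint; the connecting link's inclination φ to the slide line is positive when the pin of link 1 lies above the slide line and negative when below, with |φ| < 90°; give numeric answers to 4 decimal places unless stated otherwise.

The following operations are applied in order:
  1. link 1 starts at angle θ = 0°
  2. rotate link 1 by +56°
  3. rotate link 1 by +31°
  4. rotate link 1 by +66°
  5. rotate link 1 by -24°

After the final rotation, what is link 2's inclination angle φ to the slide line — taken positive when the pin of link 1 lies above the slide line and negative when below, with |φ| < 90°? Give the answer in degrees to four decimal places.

geometry: r = 59 mm, L = 135 mm, e = 7 mm; θ starts at 0°
rotate link 1 by +56°: θ ← 0° +56° = 56°
rotate link 1 by +31°: θ ← 56° +31° = 87°
rotate link 1 by +66°: θ ← 87° +66° = 153°
rotate link 1 by -24°: θ ← 153° -24° = 129°
h = r sin θ − e = 45.851612 − 7 = 38.851612
sin φ = h / L = 38.851612 / 135 = 0.28778972
φ = arcsin(0.28778972) = 16.725676°

16.7257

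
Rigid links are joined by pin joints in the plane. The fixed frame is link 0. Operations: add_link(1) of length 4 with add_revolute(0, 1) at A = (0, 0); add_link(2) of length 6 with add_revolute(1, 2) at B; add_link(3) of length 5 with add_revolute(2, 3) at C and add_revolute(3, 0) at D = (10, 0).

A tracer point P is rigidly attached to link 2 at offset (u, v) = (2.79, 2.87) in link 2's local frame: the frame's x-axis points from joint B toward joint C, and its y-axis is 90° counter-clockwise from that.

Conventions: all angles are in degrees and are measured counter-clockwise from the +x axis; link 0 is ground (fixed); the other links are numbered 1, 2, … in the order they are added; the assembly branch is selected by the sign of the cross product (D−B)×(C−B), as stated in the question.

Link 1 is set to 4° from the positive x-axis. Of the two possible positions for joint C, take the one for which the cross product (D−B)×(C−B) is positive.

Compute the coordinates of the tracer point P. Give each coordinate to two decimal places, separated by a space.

A=(0,0), D=(10.00,0)
B = A + 4.00·(cos4°, sin4°) = (3.9903, 0.2790)
|BD| = 6.0162
circle(B,6.00) ∩ circle(D,5.00): a=3.9223, h=4.5404
  candidates: C₊=(8.1189,4.6327) cross=27.316; C₋=(7.6978,-4.4384) cross=-27.316
  branch + wants cross > 0 → take C=(8.1189,4.6327) (cross=27.316)
ex = (C−B)/|BC| = (0.6881,0.7256); ey = (-0.7256,0.6881)
P = B + 2.79·ex + 2.87·ey = (3.8276,4.2783)

3.83 4.28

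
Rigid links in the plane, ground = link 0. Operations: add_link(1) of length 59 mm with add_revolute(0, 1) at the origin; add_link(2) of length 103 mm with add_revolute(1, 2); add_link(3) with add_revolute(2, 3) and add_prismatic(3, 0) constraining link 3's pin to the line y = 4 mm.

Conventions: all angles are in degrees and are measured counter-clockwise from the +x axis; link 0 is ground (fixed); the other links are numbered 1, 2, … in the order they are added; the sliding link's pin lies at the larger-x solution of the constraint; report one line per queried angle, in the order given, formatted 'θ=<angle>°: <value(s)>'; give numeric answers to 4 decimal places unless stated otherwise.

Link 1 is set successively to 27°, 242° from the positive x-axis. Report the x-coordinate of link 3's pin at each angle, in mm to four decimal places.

geometry: r = 59 mm, L = 103 mm, e = 4 mm
θ=27°: crank pin P = (r cos θ, r sin θ) = (52.569385, 26.785439)
θ=27°: h = r sin θ − e = 26.785439 − 4 = 22.785439
θ=27°: x = r cos θ + √(L² − h²) = 52.569385 + 100.448115 = 153.017500
θ=242°: crank pin P = (r cos θ, r sin θ) = (-27.698822, -52.093908)
θ=242°: h = r sin θ − e = -52.093908 − 4 = -56.093908
θ=242°: x = r cos θ + √(L² − h²) = -27.698822 + 86.385609 = 58.686787

θ=27°: 153.0175
θ=242°: 58.6868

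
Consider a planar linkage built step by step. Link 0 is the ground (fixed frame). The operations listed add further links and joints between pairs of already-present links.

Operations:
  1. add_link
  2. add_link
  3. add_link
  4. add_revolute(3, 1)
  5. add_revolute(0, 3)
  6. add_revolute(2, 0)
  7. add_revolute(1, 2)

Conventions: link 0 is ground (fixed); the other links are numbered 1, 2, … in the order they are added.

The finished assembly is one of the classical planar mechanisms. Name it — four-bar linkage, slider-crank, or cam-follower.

links: 4 (incl. ground); joints: 4 revolute, 0 prismatic, 0 higher (cam) pair, forming one closed loop
4 links in a single 4R loop → four-bar linkage

four-bar linkage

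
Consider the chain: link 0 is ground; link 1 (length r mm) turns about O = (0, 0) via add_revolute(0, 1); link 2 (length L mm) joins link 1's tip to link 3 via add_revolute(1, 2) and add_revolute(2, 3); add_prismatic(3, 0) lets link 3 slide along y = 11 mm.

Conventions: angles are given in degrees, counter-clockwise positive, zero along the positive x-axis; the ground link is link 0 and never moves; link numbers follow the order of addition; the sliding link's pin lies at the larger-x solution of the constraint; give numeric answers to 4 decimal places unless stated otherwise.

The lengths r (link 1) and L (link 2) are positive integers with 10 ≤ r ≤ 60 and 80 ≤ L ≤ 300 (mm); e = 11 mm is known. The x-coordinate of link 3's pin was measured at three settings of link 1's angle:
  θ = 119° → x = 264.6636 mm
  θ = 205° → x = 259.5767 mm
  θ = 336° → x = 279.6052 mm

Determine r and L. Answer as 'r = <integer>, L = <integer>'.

constraint per measurement: (x − r cos θ)² + (r sin θ − e)² = L²
subtracting the θ₁ and θ₂ equations cancels the r² and L² terms:
r = (x₁² − x₂²) / (2[(x₁cos θ₁ + e sin θ₁) − (x₂cos θ₂ + e sin θ₂)]) = 11.0002 → r = 11
L² = (x₁ − r cos θ₁)² + (r sin θ₁ − e)² = 72900.0153 → L = 270.0000 → L = 270
check at θ₃=336°: x = 279.6052 (printed 279.6052) ✓

r = 11, L = 270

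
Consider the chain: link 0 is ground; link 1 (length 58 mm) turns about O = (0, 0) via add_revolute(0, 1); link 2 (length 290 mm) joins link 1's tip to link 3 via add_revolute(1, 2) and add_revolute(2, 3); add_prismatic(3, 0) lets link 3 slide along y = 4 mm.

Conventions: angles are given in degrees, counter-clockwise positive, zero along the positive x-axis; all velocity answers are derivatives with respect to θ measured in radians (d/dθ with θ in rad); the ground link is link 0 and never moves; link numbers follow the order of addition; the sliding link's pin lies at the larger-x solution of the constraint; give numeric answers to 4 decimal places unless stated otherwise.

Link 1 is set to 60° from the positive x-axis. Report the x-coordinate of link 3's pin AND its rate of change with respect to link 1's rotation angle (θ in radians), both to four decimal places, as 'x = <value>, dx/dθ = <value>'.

geometry: r = 58 mm, L = 290 mm, e = 4 mm
crank pin P = (r cos θ, r sin θ) = (29.000000, 50.229473)
h = r sin θ − e = 50.229473 − 4 = 46.229473
x = r cos θ + √(L² − h²) = 29.000000 + 286.291522 = 315.291522
dx/dθ = −r sin θ − h·r cos θ/√(L² − h²) (θ in radians; h = 46.229473) = -54.912304

x = 315.2915, dx/dθ = -54.9123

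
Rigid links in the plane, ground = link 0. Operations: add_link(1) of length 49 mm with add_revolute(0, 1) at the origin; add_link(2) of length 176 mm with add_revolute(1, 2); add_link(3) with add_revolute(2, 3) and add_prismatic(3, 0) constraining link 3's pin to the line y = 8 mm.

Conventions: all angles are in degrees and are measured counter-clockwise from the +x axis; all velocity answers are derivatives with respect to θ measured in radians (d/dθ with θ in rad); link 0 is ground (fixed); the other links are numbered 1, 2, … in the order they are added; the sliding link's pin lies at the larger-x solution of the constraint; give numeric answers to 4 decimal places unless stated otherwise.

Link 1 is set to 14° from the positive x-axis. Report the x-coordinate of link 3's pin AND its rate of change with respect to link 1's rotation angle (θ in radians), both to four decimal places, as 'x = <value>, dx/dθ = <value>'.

geometry: r = 49 mm, L = 176 mm, e = 8 mm
crank pin P = (r cos θ, r sin θ) = (47.544491, 11.854173)
h = r sin θ − e = 11.854173 − 8 = 3.854173
x = r cos θ + √(L² − h²) = 47.544491 + 175.957794 = 223.502285
dx/dθ = −r sin θ − h·r cos θ/√(L² − h²) (θ in radians; h = 3.854173) = -12.895586

x = 223.5023, dx/dθ = -12.8956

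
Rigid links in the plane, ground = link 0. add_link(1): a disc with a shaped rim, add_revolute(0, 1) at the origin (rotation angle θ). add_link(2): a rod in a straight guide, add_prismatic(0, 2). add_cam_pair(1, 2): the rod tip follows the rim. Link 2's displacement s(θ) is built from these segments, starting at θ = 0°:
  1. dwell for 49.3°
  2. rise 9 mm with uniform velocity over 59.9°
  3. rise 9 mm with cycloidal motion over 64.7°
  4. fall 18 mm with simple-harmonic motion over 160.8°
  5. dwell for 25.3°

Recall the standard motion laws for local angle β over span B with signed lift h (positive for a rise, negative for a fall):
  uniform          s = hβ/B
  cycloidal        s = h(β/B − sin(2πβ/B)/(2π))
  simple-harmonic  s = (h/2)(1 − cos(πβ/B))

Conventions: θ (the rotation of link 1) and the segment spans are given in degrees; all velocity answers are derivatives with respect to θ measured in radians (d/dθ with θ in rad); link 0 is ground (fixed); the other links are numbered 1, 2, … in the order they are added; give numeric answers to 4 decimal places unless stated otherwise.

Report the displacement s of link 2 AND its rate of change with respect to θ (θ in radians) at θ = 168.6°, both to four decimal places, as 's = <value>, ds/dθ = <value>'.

segment 1 (0° to 49.3°, dwell): s unchanged at 0.0000
segment 2 (49.3° to 109.2°, uniform, h = 9) is passed completely: s = 0.0000 + (9) = 9.0000
θ = 168.6° falls in segment 3 (109.2° to 173.9°, cycloidal, h = 9): β = 168.6 − 109.2 = 59.4°, B = 64.7°; Δs = 9·(0.9181 − sin(2π·0.9181)/(2π)) = 8.9679; s = 9.0000 + 8.9679 = 17.9679
velocity in seg [109.2°–173.9°] (cycloidal), θ in radians: β = 59.4° = 1.0367 rad, B = 64.7° = 1.1292 rad; ds/dθ = (h/B)(1 − cos(2πβ/B)) = (9/1.1292)(1 − cos(2π·0.9181)) = 1.032583 mm/rad

s = 17.9679, ds/dθ = 1.0326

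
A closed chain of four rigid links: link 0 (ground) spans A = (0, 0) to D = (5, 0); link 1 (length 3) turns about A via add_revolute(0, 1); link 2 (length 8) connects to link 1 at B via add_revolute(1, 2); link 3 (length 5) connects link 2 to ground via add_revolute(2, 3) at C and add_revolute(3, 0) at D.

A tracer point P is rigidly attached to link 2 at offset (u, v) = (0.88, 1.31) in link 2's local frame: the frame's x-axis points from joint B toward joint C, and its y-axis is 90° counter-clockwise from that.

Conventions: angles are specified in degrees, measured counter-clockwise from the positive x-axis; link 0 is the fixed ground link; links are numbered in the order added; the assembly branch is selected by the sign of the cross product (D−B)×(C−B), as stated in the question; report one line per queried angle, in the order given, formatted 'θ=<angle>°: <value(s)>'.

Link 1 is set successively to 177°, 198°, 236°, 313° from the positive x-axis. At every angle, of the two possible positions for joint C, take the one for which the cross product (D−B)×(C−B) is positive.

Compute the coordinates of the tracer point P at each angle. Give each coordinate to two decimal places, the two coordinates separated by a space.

A=(0,0), D=(5.00,0)
θ=177°: B = A + 3.00·(cos177°, sin177°) = (-2.9959, 0.1570)
θ=177°: |BD| = 7.9974
θ=177°: circle(B,8.00) ∩ circle(D,5.00): a=6.4370, h=4.7503
θ=177°:   candidates: C₊=(3.5331,4.7800) cross=37.990; C₋=(3.3466,-4.7187) cross=-37.990
θ=177°:   branch + wants cross > 0 → take C=(3.5331,4.7800) (cross=37.990)
θ=177°: ex = (C−B)/|BC| = (0.8161,0.5779); ey = (-0.5779,0.8161)
θ=177°: P = B + 0.88·ex + 1.31·ey = (-3.0347,1.7347)
θ=198°: B = A + 3.00·(cos198°, sin198°) = (-2.8532, -0.9271)
θ=198°: |BD| = 7.9077
θ=198°: circle(B,8.00) ∩ circle(D,5.00): a=6.4198, h=4.7735
θ=198°:   candidates: C₊=(2.9627,4.5661) cross=37.747; C₋=(4.0820,-4.9150) cross=-37.747
θ=198°:   branch + wants cross > 0 → take C=(2.9627,4.5661) (cross=37.747)
θ=198°: ex = (C−B)/|BC| = (0.7270,0.6866); ey = (-0.6866,0.7270)
θ=198°: P = B + 0.88·ex + 1.31·ey = (-3.1129,0.6296)
θ=236°: B = A + 3.00·(cos236°, sin236°) = (-1.6776, -2.4871)
θ=236°: |BD| = 7.1257
θ=236°: circle(B,8.00) ∩ circle(D,5.00): a=6.2994, h=4.9313
θ=236°:   candidates: C₊=(2.5045,4.3327) cross=35.139; C₋=(5.9468,-4.9095) cross=-35.139
θ=236°:   branch + wants cross > 0 → take C=(2.5045,4.3327) (cross=35.139)
θ=236°: ex = (C−B)/|BC| = (0.5228,0.8525); ey = (-0.8525,0.5228)
θ=236°: P = B + 0.88·ex + 1.31·ey = (-2.3343,-1.0521)
θ=313°: B = A + 3.00·(cos313°, sin313°) = (2.0460, -2.1941)
θ=313°: |BD| = 3.6797
θ=313°: circle(B,8.00) ∩ circle(D,5.00): a=7.1392, h=3.6099
θ=313°:   candidates: C₊=(5.6248,4.9608) cross=13.283; C₋=(9.9297,-0.8352) cross=-13.283
θ=313°:   branch + wants cross > 0 → take C=(5.6248,4.9608) (cross=13.283)
θ=313°: ex = (C−B)/|BC| = (0.4474,0.8944); ey = (-0.8944,0.4474)
θ=313°: P = B + 0.88·ex + 1.31·ey = (1.2681,-0.8210)

θ=177°: -3.03 1.73
θ=198°: -3.11 0.63
θ=236°: -2.33 -1.05
θ=313°: 1.27 -0.82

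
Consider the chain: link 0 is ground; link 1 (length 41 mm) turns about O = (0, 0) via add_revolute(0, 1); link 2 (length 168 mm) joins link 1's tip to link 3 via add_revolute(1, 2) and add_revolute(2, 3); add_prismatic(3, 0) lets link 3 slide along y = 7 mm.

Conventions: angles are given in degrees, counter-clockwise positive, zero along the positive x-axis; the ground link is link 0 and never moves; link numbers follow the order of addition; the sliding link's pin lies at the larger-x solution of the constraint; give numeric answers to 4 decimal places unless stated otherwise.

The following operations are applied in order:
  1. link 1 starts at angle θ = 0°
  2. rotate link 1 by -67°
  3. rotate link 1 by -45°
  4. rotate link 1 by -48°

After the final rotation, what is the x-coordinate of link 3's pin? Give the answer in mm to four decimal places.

geometry: r = 41 mm, L = 168 mm, e = 7 mm; θ starts at 0°
rotate link 1 by -67°: θ ← 0° -67° = -67°
rotate link 1 by -45°: θ ← -67° -45° = -112°
rotate link 1 by -48°: θ ← -112° -48° = -160°
crank pin P = (r cos θ, r sin θ) = (-38.527397, -14.022826)
h = r sin θ − e = -14.022826 − 7 = -21.022826
x = r cos θ + √(L² − h²) = -38.527397 + 166.679455 = 128.152058

128.1521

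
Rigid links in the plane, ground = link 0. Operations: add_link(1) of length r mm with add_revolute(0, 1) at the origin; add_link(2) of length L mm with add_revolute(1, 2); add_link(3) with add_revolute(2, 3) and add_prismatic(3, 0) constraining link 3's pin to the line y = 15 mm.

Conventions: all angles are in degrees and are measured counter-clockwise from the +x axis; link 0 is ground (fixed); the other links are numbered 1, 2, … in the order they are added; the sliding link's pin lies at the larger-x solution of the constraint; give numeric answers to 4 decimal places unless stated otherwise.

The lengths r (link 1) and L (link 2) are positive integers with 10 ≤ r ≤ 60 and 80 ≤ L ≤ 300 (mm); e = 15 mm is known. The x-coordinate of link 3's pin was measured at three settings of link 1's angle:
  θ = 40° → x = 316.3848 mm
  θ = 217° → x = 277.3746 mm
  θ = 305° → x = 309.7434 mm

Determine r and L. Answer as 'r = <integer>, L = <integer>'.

constraint per measurement: (x − r cos θ)² + (r sin θ − e)² = L²
subtracting the θ₁ and θ₂ equations cancels the r² and L² terms:
r = (x₁² − x₂²) / (2[(x₁cos θ₁ + e sin θ₁) − (x₂cos θ₂ + e sin θ₂)]) = 24.0000 → r = 24
L² = (x₁ − r cos θ₁)² + (r sin θ₁ − e)² = 88804.0233 → L = 298.0000 → L = 298
check at θ₃=305°: x = 309.7434 (printed 309.7434) ✓

r = 24, L = 298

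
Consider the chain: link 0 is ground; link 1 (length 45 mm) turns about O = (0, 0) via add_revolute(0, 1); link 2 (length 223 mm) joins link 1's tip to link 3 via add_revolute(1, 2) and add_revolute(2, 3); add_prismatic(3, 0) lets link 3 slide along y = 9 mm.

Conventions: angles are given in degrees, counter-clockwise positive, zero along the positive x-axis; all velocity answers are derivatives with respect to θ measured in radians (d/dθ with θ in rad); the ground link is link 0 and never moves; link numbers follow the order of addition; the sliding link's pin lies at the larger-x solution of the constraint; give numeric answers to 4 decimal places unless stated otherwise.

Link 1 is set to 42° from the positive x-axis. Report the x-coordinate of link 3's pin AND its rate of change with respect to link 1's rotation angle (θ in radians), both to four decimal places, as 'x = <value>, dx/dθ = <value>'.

geometry: r = 45 mm, L = 223 mm, e = 9 mm
crank pin P = (r cos θ, r sin θ) = (33.441517, 30.110877)
h = r sin θ − e = 30.110877 − 9 = 21.110877
x = r cos θ + √(L² − h²) = 33.441517 + 221.998493 = 255.440010
dx/dθ = −r sin θ − h·r cos θ/√(L² − h²) (θ in radians; h = 21.110877) = -33.290988

x = 255.4400, dx/dθ = -33.2910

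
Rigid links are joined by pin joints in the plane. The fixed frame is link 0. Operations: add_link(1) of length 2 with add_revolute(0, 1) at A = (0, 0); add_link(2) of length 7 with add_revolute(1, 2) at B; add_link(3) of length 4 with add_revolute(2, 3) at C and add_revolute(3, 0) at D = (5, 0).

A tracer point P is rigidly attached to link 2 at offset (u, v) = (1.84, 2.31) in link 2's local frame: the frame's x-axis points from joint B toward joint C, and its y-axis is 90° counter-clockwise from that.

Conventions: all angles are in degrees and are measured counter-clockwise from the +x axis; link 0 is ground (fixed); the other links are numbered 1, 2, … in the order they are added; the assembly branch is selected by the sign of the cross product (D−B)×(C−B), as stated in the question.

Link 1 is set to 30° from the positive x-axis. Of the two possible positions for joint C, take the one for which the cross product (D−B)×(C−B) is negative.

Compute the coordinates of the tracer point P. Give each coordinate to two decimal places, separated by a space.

A=(0,0), D=(5.00,0)
B = A + 2.00·(cos30°, sin30°) = (1.7321, 1.0000)
|BD| = 3.4175
circle(B,7.00) ∩ circle(D,4.00): a=6.5368, h=2.5040
  candidates: C₊=(8.7155,1.4817) cross=8.558; C₋=(7.2501,-3.3071) cross=-8.558
  branch - wants cross < 0 → take C=(7.2501,-3.3071) (cross=-8.558)
ex = (C−B)/|BC| = (0.7883,-0.6153); ey = (0.6153,0.7883)
P = B + 1.84·ex + 2.31·ey = (4.6039,1.6888)

4.60 1.69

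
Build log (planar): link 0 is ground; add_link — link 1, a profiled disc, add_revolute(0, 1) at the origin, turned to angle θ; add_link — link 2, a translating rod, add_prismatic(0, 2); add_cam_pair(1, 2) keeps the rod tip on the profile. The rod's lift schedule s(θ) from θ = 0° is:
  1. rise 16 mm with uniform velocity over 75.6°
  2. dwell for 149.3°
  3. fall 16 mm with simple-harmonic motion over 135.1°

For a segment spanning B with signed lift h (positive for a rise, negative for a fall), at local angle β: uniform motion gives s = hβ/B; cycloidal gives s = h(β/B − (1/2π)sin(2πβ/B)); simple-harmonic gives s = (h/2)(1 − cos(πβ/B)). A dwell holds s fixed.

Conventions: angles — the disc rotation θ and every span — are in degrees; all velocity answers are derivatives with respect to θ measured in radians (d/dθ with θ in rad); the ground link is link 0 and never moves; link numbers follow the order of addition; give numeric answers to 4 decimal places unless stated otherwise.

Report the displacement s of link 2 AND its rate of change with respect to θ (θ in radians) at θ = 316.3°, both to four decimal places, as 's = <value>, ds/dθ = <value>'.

seg 1 [0°–75.6°] uniform, h=16: full span → s += 16 → s = 16.0000
seg 2 [75.6°–224.9°] dwell: s stays 16.0000
seg 3 [224.9°–360°] simple-harmonic, h=-16: θ=316.3° here. β=91.4, B=135.1. -16/2·(1 − cos(π·0.6765)) = -12.2129 → s = 3.7871
velocity in seg [224.9°–360°] (simple-harmonic), θ in radians: β = 91.4° = 1.5952 rad, B = 135.1° = 2.3579 rad; ds/dθ = (πh/(2B)) sin(πβ/B) = (π·(-16)/(2·2.3579)) sin(π·0.6765) = -9.061119 mm/rad

s = 3.7871, ds/dθ = -9.0611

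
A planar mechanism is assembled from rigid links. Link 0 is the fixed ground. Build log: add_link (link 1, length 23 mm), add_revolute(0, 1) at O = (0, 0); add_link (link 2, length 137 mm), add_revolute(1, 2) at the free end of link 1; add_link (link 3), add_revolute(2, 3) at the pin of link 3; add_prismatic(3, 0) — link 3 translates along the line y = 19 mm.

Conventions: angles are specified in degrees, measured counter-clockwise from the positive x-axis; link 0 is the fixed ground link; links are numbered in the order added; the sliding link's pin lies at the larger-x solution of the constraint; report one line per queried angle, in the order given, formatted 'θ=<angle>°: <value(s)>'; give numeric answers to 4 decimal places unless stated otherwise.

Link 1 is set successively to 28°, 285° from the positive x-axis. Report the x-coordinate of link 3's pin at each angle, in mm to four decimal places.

geometry: r = 23 mm, L = 137 mm, e = 19 mm
θ=28°: crank pin P = (r cos θ, r sin θ) = (20.307795, 10.797846)
θ=28°: h = r sin θ − e = 10.797846 − 19 = -8.202154
θ=28°: x = r cos θ + √(L² − h²) = 20.307795 + 136.754249 = 157.062044
θ=285°: crank pin P = (r cos θ, r sin θ) = (5.952838, -22.216294)
θ=285°: h = r sin θ − e = -22.216294 − 19 = -41.216294
θ=285°: x = r cos θ + √(L² − h²) = 5.952838 + 130.653041 = 136.605879

θ=28°: 157.0620
θ=285°: 136.6059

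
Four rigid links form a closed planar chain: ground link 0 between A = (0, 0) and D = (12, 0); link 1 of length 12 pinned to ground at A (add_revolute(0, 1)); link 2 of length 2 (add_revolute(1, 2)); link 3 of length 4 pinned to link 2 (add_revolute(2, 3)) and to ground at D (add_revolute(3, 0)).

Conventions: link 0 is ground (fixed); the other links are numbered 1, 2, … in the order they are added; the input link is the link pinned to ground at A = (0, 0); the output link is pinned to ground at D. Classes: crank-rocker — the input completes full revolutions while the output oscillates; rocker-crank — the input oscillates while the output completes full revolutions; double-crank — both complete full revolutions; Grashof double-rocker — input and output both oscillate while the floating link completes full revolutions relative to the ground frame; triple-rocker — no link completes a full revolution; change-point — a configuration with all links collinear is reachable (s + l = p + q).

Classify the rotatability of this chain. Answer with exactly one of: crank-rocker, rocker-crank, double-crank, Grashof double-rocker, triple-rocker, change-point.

lengths: ground=12, input=12, coupler=2, output=4
sorted: s=2 (shortest), l=12 (longest), p+q=16
s + l = 14 vs p + q = 16
s + l < p + q (Grashof) with shortest = coupler link → Grashof double-rocker

Grashof double-rocker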